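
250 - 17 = 233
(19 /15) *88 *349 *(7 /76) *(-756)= -13543992 /5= -2708798.40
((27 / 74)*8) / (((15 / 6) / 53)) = 11448 / 185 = 61.88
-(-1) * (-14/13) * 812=-11368/13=-874.46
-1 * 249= -249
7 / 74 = 0.09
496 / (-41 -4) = -496 / 45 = -11.02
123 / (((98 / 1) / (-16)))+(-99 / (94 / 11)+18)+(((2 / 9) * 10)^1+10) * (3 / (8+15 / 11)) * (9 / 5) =-3139791 / 474418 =-6.62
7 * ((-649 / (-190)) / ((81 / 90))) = 4543 / 171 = 26.57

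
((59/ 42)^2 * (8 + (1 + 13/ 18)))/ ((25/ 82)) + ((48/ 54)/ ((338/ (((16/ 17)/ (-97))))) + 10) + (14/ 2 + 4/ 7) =50879610085/ 632048508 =80.50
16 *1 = 16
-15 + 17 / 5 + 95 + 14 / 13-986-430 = -86549 / 65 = -1331.52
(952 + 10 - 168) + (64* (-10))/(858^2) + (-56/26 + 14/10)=729948277/920205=793.25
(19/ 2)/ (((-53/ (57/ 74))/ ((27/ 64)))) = -29241/ 502016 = -0.06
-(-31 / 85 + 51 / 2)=-4273 / 170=-25.14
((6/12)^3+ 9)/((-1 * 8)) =-73/64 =-1.14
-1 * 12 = -12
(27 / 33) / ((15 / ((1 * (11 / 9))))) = 1 / 15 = 0.07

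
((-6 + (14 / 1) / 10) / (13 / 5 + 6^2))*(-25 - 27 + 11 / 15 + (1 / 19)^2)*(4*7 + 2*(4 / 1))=76615944 / 348365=219.93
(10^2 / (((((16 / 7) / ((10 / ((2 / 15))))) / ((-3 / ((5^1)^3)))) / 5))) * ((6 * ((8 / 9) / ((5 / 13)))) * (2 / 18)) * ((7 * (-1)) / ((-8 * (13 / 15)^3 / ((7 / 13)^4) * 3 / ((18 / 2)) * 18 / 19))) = -217.08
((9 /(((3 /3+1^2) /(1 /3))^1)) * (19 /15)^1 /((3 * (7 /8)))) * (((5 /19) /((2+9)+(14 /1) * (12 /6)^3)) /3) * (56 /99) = 32 /109593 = 0.00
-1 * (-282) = 282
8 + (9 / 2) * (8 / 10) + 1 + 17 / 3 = 274 / 15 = 18.27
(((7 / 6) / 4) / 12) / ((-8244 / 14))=-49 / 1187136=-0.00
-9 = -9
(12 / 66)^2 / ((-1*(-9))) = 4 / 1089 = 0.00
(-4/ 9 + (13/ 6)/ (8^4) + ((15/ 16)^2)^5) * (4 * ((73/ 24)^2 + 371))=174572013642344825/ 1424967069597696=122.51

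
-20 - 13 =-33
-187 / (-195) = 187 / 195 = 0.96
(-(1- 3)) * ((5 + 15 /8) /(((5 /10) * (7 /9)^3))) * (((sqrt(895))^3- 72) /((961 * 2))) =-721710 /329623 + 35885025 * sqrt(895) /1318492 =812.04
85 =85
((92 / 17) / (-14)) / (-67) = 0.01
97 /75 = 1.29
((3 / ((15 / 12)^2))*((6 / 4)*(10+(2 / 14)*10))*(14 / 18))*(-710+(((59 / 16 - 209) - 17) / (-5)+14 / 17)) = -7232088 / 425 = -17016.68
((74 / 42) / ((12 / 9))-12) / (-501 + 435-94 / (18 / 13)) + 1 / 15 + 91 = 9225841 / 101220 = 91.15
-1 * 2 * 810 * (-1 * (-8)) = -12960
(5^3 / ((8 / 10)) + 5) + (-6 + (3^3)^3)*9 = 709017 / 4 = 177254.25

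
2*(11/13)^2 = 242/169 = 1.43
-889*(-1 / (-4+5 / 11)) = -250.74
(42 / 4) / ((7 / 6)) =9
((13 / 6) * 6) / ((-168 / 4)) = -13 / 42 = -0.31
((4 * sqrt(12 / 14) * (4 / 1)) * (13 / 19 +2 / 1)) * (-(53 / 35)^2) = -2292144 * sqrt(42) / 162925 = -91.18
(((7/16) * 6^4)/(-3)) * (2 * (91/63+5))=-2436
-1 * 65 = -65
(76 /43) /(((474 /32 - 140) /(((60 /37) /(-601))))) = 72960 /1915250573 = 0.00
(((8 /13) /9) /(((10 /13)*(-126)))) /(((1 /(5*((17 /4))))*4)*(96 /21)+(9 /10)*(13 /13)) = -68 /169695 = -0.00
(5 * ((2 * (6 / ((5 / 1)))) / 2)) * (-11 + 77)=396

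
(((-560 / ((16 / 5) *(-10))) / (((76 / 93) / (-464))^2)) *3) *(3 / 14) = 1309285620 / 361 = 3626829.97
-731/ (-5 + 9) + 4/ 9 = -6563/ 36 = -182.31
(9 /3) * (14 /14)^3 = 3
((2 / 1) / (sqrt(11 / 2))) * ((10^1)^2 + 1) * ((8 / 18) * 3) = 808 * sqrt(22) / 33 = 114.84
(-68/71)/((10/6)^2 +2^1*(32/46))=-14076/61273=-0.23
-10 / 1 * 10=-100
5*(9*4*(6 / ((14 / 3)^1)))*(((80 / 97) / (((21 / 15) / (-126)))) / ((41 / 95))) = -1108080000 / 27839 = -39803.15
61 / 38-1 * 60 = -2219 / 38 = -58.39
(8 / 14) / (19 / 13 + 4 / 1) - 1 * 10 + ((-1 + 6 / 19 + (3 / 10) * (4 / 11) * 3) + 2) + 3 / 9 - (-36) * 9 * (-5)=-2536452418 / 1558095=-1627.92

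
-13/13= -1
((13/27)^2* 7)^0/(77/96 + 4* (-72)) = -96/27571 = -0.00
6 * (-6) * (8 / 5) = -288 / 5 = -57.60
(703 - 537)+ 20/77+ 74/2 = 203.26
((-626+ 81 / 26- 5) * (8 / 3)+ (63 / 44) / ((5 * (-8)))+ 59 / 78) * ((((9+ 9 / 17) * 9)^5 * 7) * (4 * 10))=-25971341843788103300328 / 11943503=-2174516290889540.81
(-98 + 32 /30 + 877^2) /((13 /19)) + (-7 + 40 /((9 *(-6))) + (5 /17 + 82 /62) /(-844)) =1123962.20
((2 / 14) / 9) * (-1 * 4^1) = -4 / 63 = -0.06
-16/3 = -5.33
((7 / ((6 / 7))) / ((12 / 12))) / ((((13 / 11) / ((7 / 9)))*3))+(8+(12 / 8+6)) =18208 / 1053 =17.29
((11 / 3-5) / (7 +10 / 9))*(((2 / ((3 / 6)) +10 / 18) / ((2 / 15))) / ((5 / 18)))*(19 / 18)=-1558 / 73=-21.34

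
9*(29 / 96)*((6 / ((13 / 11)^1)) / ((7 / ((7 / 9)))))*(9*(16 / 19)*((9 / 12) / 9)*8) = 1914 / 247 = 7.75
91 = 91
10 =10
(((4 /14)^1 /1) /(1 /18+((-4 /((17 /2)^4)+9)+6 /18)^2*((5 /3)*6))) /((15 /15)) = 0.00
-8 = -8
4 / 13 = 0.31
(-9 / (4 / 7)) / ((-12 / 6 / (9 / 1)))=567 / 8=70.88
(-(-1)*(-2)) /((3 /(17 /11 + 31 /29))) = -1.74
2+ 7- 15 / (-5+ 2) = 14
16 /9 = 1.78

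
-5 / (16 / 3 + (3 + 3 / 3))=-15 / 28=-0.54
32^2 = 1024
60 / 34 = 30 / 17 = 1.76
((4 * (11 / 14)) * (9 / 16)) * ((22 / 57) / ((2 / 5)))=1815 / 1064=1.71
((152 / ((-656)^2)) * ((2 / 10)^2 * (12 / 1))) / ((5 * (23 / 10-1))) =57 / 2185300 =0.00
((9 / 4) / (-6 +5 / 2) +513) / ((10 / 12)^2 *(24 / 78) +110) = 839241 / 180530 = 4.65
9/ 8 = 1.12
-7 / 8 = -0.88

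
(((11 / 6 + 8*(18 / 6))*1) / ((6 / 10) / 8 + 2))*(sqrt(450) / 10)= 1550*sqrt(2) / 83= 26.41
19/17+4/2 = 53/17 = 3.12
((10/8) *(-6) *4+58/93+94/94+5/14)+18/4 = -15311/651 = -23.52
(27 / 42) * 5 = 45 / 14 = 3.21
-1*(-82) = 82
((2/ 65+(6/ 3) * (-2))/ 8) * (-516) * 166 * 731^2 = 1476122032566/ 65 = 22709569731.78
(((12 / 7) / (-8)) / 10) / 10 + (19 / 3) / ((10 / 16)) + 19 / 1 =29.13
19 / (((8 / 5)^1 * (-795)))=-19 / 1272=-0.01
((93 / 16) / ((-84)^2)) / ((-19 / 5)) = -155 / 715008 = -0.00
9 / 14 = 0.64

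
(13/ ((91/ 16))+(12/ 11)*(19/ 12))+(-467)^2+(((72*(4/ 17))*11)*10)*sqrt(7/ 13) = 31680*sqrt(91)/ 221+16793162/ 77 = 219460.47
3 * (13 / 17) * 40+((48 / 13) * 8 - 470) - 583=-931.70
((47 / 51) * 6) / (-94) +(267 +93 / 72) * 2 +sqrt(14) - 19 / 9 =sqrt(14) +327061 / 612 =538.16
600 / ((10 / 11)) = 660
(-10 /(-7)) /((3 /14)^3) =3920 /27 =145.19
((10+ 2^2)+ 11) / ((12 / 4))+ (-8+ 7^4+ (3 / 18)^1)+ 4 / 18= 43231 / 18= 2401.72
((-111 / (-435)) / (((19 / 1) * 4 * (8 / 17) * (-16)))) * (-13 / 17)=481 / 1410560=0.00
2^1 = 2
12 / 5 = 2.40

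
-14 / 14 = -1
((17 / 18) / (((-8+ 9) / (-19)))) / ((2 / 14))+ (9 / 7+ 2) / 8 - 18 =-72173 / 504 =-143.20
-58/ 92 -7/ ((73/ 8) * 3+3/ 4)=-9101/ 10350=-0.88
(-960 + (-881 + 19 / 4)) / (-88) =7345 / 352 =20.87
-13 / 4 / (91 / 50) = -1.79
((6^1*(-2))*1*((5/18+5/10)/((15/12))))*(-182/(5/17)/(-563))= -346528/42225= -8.21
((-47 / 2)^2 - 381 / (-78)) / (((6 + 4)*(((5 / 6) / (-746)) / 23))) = -745626627 / 650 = -1147117.89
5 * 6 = 30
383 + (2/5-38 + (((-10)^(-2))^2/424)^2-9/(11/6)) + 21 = 71486128640000011/197753600000000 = 361.49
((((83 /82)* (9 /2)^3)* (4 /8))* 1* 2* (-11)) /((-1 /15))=9983655 /656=15218.99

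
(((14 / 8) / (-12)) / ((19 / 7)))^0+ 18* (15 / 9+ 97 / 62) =1834 / 31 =59.16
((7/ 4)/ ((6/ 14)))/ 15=49/ 180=0.27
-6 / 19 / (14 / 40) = -0.90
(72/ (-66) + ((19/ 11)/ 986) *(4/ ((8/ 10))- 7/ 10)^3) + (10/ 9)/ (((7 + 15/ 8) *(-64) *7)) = -46181032091/ 48514158000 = -0.95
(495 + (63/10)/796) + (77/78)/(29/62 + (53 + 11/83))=42387983020699/85627733880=495.03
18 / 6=3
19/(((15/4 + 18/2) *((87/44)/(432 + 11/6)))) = 4352216/13311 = 326.96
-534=-534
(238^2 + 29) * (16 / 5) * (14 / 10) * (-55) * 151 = -10542991536 / 5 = -2108598307.20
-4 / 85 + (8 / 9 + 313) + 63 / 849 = 67961252 / 216495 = 313.92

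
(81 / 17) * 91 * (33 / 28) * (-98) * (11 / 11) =-1702701 / 34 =-50079.44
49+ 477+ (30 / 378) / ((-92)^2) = 280480037 / 533232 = 526.00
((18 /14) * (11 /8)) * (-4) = -99 /14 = -7.07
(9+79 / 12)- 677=-7937 / 12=-661.42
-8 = -8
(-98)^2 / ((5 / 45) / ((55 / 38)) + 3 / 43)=204421140 / 3119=65540.60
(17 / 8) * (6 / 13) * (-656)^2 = 5486784 / 13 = 422060.31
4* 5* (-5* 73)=-7300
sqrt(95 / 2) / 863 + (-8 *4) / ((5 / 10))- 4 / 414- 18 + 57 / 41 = -684217 / 8487 + sqrt(190) / 1726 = -80.61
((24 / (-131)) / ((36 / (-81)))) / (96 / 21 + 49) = 126 / 16375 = 0.01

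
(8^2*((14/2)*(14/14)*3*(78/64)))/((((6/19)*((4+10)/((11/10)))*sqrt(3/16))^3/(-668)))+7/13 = -207581.35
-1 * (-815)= 815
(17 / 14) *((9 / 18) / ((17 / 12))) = 3 / 7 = 0.43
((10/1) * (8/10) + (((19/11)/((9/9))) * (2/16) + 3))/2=987/176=5.61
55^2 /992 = 3025 /992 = 3.05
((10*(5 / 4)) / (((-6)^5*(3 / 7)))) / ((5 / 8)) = -35 / 5832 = -0.01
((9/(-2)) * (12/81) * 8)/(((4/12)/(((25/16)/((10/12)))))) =-30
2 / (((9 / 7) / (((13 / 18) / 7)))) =13 / 81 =0.16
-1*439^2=-192721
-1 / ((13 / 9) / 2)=-18 / 13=-1.38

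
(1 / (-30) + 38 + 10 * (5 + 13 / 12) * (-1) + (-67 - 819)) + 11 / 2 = -27101 / 30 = -903.37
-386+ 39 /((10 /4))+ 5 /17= -31459 /85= -370.11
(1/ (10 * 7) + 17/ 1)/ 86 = 1191/ 6020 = 0.20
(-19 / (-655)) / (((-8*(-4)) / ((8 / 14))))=19 / 36680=0.00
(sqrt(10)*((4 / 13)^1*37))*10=1480*sqrt(10) / 13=360.01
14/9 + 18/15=124/45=2.76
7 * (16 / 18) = 6.22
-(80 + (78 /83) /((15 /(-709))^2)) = -13567706 /6225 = -2179.55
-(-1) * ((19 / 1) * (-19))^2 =130321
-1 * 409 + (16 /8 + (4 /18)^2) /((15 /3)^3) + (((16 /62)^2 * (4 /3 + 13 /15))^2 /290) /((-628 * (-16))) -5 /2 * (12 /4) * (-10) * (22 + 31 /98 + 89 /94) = 1335.75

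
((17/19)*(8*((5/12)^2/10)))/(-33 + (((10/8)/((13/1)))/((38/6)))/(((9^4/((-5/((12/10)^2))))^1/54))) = -0.00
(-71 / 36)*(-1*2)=71 / 18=3.94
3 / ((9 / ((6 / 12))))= 1 / 6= 0.17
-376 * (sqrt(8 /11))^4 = -24064 /121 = -198.88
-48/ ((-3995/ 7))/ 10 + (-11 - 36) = -938657/ 19975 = -46.99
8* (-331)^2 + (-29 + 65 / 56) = 49081769 / 56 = 876460.16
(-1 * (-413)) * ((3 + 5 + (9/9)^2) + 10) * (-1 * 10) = -78470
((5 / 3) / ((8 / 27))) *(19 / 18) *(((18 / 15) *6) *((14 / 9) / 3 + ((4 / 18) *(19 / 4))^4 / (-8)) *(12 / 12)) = 5797565 / 373248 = 15.53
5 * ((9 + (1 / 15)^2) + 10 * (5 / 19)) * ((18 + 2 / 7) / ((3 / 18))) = 12734464 / 1995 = 6383.19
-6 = -6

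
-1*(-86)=86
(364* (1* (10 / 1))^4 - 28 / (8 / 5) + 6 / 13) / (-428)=-94639557 / 11128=-8504.63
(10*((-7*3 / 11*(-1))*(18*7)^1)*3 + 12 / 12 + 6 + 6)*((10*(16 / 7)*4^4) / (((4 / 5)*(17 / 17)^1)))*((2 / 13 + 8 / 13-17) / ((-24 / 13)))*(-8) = -3719060058.87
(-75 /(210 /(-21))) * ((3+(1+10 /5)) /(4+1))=9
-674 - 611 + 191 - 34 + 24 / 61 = -68784 / 61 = -1127.61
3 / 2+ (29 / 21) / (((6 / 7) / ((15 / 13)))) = 131 / 39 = 3.36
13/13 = 1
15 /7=2.14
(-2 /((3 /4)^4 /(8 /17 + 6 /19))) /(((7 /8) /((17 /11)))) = -1040384 /118503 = -8.78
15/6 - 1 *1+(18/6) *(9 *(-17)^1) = -915/2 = -457.50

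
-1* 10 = -10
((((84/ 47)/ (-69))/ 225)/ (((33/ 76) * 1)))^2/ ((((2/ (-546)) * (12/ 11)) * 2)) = -0.00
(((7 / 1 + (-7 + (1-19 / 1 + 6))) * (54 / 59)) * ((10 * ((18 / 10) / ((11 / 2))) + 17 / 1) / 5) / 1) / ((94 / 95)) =-45.01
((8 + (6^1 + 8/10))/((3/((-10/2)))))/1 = -74/3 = -24.67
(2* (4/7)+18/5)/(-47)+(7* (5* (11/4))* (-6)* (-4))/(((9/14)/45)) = 265996334/1645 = 161699.90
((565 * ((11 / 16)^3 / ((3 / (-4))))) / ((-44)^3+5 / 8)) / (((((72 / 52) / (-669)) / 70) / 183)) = -4654495320475 / 261683328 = -17786.75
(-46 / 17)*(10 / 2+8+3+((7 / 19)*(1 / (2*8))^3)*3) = -28639715 / 661504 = -43.29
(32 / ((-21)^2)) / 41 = 32 / 18081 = 0.00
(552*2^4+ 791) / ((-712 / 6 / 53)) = -1530057 / 356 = -4297.91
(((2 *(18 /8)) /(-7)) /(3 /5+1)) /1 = -45 /112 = -0.40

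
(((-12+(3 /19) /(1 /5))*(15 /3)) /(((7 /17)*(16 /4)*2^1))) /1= -18105 /1064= -17.02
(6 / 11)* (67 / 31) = 402 / 341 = 1.18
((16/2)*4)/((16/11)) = 22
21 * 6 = 126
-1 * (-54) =54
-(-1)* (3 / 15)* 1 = 1 / 5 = 0.20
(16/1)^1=16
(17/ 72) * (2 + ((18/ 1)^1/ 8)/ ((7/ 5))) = 1717/ 2016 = 0.85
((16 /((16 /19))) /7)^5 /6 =2476099 /100842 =24.55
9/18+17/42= 0.90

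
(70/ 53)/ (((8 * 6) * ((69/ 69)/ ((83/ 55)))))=581/ 13992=0.04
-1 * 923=-923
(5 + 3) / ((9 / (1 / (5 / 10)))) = 16 / 9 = 1.78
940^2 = 883600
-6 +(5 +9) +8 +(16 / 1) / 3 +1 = 67 / 3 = 22.33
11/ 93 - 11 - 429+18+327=-8824/ 93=-94.88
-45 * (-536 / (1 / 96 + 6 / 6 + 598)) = 463104 / 11501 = 40.27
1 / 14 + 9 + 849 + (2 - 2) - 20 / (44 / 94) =125563 / 154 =815.34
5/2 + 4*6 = 53/2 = 26.50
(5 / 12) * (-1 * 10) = -25 / 6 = -4.17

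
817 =817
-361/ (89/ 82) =-29602/ 89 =-332.61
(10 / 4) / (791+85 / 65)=13 / 4120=0.00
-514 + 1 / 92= -47287 / 92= -513.99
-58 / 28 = -29 / 14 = -2.07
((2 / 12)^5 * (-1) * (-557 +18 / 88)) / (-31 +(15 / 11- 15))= -24499 / 15272064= -0.00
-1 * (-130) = 130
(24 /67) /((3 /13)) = 104 /67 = 1.55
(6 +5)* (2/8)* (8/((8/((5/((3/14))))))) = 385/6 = 64.17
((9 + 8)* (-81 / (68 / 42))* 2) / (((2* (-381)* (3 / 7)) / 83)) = 109809 / 254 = 432.32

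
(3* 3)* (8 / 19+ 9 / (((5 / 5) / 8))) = 12384 / 19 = 651.79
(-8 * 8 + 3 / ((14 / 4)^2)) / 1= -3124 / 49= -63.76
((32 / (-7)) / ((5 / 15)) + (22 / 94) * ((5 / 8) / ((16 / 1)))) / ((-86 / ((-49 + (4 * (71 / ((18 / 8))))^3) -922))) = 845696819104147 / 2640169728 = 320319.11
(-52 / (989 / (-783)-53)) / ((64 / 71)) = 722709 / 679808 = 1.06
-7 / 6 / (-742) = 1 / 636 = 0.00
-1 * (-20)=20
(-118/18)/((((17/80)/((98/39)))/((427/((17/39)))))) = -75937.38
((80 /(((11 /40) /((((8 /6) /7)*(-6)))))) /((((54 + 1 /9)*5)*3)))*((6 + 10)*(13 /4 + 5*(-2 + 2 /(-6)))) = 2068480 /37499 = 55.16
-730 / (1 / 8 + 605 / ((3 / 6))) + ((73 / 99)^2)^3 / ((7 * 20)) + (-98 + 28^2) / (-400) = -1407939613696403971 / 607631288423405400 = -2.32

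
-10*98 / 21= -140 / 3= -46.67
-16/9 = -1.78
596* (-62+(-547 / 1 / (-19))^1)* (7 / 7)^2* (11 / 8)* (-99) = 102386691 / 38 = 2694386.61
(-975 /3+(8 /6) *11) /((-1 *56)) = 133 /24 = 5.54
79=79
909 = 909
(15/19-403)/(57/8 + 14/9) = -550224/11875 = -46.33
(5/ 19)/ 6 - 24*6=-16411/ 114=-143.96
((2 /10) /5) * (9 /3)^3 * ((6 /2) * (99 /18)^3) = 107811 /200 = 539.06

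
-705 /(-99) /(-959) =-235 /31647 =-0.01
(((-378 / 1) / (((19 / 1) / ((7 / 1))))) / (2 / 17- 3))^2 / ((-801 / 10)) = -936360 / 32129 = -29.14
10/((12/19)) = 95/6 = 15.83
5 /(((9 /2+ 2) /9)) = 90 /13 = 6.92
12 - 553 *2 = -1094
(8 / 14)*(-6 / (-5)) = 24 / 35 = 0.69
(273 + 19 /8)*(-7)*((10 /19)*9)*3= -2081835 /76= -27392.57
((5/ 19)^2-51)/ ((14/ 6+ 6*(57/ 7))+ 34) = -386106/ 645829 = -0.60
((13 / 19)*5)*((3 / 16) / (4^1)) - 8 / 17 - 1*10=-213133 / 20672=-10.31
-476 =-476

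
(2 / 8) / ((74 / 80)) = 0.27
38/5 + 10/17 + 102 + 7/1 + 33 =12766/85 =150.19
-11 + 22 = 11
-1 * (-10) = 10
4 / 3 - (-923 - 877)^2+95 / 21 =-22679959 / 7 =-3239994.14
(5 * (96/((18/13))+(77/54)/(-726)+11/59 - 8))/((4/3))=64678595/280368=230.69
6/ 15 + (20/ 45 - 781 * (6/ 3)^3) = -281122/ 45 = -6247.16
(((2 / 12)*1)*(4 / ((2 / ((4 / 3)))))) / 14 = 2 / 63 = 0.03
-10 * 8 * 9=-720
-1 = -1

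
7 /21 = 1 /3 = 0.33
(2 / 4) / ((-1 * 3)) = -1 / 6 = -0.17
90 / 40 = 9 / 4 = 2.25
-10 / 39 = -0.26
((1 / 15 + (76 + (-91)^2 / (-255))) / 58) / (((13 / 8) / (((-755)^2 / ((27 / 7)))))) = 35483828240 / 519129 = 68352.62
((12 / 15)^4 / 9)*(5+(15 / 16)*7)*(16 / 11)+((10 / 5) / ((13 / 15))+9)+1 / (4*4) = 12.14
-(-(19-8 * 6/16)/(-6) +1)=-11/3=-3.67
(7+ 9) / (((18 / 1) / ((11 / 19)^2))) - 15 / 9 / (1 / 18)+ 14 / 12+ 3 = -165929 / 6498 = -25.54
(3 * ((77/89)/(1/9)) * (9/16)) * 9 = 168399/1424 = 118.26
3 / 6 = 1 / 2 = 0.50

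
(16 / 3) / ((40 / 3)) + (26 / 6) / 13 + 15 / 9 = 12 / 5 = 2.40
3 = 3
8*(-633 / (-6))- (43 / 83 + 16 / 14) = 489399 / 581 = 842.34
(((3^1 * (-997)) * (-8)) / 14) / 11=11964 / 77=155.38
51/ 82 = 0.62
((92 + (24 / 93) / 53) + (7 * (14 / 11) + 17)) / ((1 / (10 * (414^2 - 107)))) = 3650269650510 / 18073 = 201973643.03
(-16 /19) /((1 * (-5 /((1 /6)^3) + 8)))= 1 /1273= 0.00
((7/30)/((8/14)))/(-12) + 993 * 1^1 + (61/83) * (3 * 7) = 120523933/119520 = 1008.40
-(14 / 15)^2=-196 / 225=-0.87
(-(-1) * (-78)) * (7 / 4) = -273 / 2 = -136.50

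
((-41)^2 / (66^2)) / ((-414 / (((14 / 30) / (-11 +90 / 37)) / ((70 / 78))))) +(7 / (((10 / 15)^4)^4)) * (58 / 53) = 15611103907971241193 / 3102582229401600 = 5031.65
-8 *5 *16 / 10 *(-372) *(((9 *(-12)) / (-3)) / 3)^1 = 285696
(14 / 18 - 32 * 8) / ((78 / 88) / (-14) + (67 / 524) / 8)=741434848 / 137493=5392.53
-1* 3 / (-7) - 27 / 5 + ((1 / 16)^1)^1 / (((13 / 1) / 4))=-9013 / 1820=-4.95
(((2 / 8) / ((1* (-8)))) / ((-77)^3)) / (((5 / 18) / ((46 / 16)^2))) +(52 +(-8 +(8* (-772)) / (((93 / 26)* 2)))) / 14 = -12721732482667 / 217382753280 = -58.52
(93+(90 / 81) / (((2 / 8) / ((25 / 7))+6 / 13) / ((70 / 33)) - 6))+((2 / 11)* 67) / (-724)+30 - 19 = 1946095637153 / 18750334086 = 103.79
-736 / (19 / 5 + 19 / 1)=-1840 / 57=-32.28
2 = 2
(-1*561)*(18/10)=-5049/5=-1009.80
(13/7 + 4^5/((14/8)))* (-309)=-181383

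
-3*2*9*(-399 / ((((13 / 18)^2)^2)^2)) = 237436070570496 / 815730721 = 291071.63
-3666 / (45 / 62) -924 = -89624 / 15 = -5974.93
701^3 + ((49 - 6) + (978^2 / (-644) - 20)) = 55459772843 / 161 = 344470638.78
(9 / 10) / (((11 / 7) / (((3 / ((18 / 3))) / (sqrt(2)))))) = 63* sqrt(2) / 440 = 0.20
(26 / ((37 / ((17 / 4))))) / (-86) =-221 / 6364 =-0.03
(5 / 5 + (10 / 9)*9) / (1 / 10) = 110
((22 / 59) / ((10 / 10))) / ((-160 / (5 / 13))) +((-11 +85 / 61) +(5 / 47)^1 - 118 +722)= 20916745695 / 35183824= 594.50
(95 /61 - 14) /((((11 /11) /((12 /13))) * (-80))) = 2277 /15860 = 0.14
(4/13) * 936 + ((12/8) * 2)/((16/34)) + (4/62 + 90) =95341/248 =384.44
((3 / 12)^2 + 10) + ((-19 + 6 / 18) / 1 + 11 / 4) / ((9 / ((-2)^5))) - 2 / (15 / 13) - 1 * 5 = 129431 / 2160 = 59.92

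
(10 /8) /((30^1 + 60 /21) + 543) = 35 /16124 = 0.00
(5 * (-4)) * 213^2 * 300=-272214000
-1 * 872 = -872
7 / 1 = 7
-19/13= -1.46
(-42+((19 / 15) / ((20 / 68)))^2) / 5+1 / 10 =-4.59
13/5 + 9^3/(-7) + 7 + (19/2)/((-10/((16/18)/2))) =-29914/315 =-94.97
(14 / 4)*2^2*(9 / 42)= 3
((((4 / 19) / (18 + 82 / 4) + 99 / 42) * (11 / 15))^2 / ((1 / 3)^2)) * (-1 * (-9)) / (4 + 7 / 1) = 430106121 / 19457900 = 22.10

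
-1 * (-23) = 23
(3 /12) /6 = 1 /24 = 0.04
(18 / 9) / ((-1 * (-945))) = 2 / 945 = 0.00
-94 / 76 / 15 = -47 / 570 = -0.08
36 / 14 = 18 / 7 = 2.57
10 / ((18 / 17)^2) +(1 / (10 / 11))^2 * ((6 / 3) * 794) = 7818119 / 4050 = 1930.40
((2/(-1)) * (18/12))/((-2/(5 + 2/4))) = 33/4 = 8.25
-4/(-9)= 4/9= 0.44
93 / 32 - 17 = -451 / 32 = -14.09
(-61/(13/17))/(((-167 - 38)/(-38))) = -39406/2665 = -14.79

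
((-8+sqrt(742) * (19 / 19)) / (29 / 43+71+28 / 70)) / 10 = -43 / 3874+43 * sqrt(742) / 30992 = 0.03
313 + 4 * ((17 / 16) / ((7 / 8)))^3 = 219631 / 686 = 320.16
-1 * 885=-885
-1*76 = -76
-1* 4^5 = -1024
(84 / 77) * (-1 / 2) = -6 / 11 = -0.55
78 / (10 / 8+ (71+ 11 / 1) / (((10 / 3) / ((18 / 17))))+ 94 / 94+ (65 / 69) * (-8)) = 1829880 / 487049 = 3.76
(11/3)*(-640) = -7040/3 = -2346.67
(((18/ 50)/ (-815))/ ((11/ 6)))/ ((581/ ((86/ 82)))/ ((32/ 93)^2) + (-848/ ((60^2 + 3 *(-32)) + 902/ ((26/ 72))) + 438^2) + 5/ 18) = -69569943552/ 56745573030548496875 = -0.00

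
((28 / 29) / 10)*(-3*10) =-2.90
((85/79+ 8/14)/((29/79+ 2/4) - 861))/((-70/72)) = 65592/33295745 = 0.00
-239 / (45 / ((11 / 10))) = -2629 / 450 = -5.84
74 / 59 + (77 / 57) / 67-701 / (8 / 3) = -471552871 / 1802568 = -261.60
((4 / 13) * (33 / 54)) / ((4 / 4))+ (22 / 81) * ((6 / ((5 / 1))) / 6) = 1276 / 5265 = 0.24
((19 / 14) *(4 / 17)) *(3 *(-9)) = -8.62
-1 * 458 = -458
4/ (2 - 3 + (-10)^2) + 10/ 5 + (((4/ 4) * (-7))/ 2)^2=5659/ 396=14.29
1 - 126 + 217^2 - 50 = 46914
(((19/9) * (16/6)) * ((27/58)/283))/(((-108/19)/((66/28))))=-3971/1034082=-0.00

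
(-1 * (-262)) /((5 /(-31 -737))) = -201216 /5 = -40243.20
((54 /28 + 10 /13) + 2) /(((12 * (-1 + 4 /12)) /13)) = -855 /112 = -7.63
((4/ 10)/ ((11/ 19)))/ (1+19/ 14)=532/ 1815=0.29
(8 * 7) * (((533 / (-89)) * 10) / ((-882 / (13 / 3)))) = 277160 / 16821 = 16.48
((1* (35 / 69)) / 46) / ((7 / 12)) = 10 / 529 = 0.02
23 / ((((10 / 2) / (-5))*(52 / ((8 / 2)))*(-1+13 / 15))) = 345 / 26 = 13.27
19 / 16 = 1.19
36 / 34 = 18 / 17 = 1.06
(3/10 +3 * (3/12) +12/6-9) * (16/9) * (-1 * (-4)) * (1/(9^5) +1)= -22486240/531441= -42.31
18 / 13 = 1.38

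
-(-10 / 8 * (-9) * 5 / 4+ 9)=-369 / 16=-23.06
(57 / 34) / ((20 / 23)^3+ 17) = 231173 / 2434842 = 0.09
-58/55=-1.05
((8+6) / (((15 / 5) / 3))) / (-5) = -14 / 5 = -2.80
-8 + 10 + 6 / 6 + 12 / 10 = 21 / 5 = 4.20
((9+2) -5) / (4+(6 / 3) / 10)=10 / 7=1.43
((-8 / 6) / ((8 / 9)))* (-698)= 1047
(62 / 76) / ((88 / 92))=0.85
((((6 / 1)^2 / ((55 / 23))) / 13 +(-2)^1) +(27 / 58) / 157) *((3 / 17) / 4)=-16387521 / 442733720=-0.04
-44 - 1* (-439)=395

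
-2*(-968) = 1936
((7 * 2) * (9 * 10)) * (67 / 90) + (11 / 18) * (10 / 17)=143569 / 153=938.36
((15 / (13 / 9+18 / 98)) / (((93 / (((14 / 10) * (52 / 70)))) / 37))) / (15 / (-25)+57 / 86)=2026934 / 33387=60.71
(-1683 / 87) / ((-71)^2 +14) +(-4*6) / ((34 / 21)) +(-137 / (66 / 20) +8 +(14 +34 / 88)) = -3723395113 / 109653060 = -33.96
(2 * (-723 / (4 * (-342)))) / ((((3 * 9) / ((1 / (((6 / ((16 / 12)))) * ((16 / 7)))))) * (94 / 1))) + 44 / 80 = 114583907 / 208319040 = 0.55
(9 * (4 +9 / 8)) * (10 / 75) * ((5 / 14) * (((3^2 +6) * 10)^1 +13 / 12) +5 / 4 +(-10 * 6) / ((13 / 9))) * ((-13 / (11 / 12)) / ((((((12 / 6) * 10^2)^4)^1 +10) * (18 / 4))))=-34973 / 211200001320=-0.00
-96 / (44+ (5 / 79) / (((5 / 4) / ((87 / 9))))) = -1422 / 659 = -2.16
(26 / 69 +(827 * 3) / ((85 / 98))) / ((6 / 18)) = 16778732 / 1955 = 8582.47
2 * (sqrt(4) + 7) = 18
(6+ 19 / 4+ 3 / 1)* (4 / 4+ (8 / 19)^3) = 405405 / 27436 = 14.78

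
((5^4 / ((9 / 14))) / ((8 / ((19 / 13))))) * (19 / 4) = 1579375 / 1872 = 843.68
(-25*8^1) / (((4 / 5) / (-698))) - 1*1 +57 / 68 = 11865989 / 68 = 174499.84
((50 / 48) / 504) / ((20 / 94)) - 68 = -1644821 / 24192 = -67.99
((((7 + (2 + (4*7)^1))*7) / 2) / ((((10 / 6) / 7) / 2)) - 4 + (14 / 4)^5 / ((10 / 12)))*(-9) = -246825 / 16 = -15426.56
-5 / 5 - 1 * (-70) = 69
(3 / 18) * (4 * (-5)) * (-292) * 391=1141720 / 3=380573.33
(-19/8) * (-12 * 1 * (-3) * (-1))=171/2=85.50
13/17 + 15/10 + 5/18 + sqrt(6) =sqrt(6) + 389/153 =4.99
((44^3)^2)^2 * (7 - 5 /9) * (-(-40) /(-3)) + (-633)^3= -122157490602130854043219 /27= -4524351503782624223822.93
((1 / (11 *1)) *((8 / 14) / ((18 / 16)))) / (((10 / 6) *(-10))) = -16 / 5775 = -0.00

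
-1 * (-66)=66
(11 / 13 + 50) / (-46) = -661 / 598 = -1.11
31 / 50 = 0.62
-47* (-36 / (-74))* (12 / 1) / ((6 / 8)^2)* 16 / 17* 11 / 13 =-3176448 / 8177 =-388.46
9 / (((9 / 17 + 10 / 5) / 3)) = 459 / 43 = 10.67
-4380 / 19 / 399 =-0.58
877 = 877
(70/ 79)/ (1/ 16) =1120/ 79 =14.18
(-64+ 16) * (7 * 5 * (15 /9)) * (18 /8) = -6300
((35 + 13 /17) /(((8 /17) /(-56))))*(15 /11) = -5803.64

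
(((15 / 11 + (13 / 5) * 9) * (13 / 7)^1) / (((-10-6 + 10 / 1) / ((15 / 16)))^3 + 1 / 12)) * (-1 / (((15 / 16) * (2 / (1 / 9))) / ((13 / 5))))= 2455232 / 90804021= 0.03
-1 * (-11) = 11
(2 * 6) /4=3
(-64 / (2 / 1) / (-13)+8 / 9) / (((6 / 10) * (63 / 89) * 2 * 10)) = 1246 / 3159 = 0.39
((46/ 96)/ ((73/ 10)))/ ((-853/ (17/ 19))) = -1955/ 28394664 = -0.00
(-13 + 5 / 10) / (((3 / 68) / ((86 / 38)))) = -36550 / 57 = -641.23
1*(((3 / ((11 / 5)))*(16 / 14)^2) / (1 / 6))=5760 / 539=10.69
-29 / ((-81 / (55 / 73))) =1595 / 5913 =0.27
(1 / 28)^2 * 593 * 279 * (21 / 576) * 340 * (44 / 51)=2256.84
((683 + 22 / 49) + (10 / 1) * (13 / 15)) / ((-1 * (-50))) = 13.84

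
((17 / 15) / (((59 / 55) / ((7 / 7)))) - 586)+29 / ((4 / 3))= -398741 / 708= -563.19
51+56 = 107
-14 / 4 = -7 / 2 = -3.50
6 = 6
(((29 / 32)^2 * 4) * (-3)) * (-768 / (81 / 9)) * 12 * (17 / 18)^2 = 243049 / 27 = 9001.81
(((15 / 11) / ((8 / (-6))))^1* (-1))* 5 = 225 / 44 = 5.11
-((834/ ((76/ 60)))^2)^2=-24492281300010000/ 130321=-187938101303.78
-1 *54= -54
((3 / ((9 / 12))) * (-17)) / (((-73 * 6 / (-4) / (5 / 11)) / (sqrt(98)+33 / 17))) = -4760 * sqrt(2) / 2409 - 40 / 73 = -3.34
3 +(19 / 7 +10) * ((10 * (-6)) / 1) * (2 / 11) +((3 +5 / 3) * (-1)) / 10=-157274 / 1155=-136.17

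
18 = 18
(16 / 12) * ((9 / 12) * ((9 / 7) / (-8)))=-9 / 56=-0.16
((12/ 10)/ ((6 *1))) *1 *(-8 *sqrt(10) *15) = -24 *sqrt(10) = -75.89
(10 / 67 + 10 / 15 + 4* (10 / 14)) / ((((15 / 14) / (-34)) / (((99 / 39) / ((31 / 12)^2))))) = -185551872 / 4185155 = -44.34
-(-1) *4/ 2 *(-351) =-702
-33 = -33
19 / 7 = 2.71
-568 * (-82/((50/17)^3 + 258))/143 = 114413944/99567611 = 1.15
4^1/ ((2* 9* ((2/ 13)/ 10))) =130/ 9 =14.44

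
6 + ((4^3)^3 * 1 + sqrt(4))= 262152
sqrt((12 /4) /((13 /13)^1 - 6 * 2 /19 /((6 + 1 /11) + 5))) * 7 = 12.49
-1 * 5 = -5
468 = 468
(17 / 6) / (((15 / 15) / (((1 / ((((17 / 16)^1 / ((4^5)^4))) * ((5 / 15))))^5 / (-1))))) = -68242365001225056980250881939018440142644021819555824092793513443328 / 83521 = -817068342108272853297384900000000000000000000000000000000000000.00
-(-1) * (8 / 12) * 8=16 / 3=5.33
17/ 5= 3.40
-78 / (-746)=39 / 373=0.10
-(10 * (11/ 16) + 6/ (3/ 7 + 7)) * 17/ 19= -13583/ 1976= -6.87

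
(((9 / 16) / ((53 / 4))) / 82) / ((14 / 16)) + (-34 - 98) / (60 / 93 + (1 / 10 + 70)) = -12698709 / 6808009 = -1.87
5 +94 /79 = 489 /79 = 6.19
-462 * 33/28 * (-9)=9801/2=4900.50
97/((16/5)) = 485/16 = 30.31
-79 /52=-1.52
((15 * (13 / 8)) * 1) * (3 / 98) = 585 / 784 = 0.75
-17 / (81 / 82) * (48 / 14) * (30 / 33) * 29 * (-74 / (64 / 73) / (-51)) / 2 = -16057445 / 12474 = -1287.27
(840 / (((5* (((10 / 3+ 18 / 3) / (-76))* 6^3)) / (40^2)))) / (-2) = 5066.67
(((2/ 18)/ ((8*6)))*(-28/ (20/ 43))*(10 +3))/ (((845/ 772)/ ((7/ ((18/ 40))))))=-406651/ 15795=-25.75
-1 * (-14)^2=-196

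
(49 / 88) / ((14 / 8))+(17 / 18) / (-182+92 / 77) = 862687 / 2756556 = 0.31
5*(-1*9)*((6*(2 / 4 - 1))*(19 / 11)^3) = 925965 / 1331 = 695.69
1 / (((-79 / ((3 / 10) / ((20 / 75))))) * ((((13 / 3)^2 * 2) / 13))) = -81 / 16432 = -0.00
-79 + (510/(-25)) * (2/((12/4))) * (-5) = -11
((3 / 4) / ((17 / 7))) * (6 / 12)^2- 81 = -80.92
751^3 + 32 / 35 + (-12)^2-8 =14824771077 / 35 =423564887.91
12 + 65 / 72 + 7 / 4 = 1055 / 72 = 14.65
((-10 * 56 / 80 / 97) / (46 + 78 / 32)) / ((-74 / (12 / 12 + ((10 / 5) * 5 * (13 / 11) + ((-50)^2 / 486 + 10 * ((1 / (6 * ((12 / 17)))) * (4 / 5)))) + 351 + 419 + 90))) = 131703152 / 7434882675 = 0.02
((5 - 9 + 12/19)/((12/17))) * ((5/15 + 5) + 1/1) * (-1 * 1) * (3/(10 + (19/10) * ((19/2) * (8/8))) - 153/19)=-451696/1881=-240.14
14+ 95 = 109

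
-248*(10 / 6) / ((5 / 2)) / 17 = -496 / 51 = -9.73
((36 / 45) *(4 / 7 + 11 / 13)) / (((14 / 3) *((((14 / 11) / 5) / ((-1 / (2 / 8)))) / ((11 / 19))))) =-187308 / 84721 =-2.21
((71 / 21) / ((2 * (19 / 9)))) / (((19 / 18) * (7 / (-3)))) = -5751 / 17689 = -0.33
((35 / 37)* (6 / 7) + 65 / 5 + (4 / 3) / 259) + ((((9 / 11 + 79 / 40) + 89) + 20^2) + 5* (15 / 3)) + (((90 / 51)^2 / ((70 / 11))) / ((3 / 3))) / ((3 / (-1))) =52409827517 / 98803320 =530.45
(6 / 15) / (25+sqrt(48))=10 / 577 - 8 * sqrt(3) / 2885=0.01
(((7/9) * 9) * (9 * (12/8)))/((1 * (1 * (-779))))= -189/1558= -0.12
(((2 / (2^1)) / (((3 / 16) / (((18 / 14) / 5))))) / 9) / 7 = 16 / 735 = 0.02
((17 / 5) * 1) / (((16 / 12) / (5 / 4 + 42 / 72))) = 187 / 40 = 4.68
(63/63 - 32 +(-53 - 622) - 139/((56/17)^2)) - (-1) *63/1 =-2056619/3136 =-655.81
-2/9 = -0.22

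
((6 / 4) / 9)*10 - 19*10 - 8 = -589 / 3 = -196.33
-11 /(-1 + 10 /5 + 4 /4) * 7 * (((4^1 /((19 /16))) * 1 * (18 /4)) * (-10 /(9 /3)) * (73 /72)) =112420 /57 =1972.28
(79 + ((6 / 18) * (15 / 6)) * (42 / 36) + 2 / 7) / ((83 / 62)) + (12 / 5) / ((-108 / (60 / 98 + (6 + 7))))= 7277801 / 122010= 59.65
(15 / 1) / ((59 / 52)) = 780 / 59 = 13.22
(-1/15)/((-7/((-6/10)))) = -1/175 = -0.01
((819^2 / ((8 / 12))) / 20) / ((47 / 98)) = 98601867 / 940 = 104895.60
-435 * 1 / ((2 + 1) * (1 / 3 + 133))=-87 / 80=-1.09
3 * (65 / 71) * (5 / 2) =975 / 142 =6.87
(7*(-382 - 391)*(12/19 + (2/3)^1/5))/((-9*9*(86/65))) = 7667387/198531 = 38.62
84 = 84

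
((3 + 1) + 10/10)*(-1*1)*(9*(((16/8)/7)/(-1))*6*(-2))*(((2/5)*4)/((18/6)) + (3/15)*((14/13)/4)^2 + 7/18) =-170970/1183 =-144.52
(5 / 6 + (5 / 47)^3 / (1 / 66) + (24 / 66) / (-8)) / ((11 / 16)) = 47546368 / 37687749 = 1.26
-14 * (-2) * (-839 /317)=-23492 /317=-74.11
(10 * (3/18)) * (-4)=-6.67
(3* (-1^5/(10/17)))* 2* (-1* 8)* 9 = 3672/5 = 734.40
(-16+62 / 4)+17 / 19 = 15 / 38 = 0.39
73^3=389017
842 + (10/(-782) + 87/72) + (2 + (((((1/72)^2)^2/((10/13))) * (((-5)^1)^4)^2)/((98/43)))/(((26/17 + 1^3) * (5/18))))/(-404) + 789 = 75447097664246557/46224441704448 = 1632.19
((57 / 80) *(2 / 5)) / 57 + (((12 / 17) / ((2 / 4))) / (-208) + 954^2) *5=201135634721 / 44200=4550579.97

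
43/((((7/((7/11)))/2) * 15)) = 0.52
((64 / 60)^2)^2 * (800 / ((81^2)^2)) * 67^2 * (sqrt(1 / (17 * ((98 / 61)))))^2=287130517504 / 72612285150825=0.00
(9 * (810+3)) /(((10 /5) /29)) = 212193 /2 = 106096.50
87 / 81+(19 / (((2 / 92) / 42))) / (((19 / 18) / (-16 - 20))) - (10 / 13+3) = -439430482 / 351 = -1251938.70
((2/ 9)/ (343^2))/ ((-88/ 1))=-1/ 46589004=-0.00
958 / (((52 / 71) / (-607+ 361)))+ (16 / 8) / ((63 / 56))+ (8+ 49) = -37641086 / 117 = -321718.68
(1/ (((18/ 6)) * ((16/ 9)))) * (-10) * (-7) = 105/ 8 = 13.12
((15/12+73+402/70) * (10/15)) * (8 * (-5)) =-14932/7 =-2133.14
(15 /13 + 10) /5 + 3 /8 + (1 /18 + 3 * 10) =30571 /936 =32.66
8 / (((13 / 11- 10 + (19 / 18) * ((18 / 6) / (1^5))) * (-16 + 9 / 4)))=192 / 1865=0.10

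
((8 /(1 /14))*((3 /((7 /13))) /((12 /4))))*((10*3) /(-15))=-416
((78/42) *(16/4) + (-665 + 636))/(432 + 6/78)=-1963/39319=-0.05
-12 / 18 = -2 / 3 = -0.67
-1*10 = -10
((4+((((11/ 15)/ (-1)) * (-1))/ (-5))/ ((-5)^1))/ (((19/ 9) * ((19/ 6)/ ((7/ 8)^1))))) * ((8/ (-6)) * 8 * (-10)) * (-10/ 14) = -72528/ 1805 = -40.18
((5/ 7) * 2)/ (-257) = -10/ 1799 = -0.01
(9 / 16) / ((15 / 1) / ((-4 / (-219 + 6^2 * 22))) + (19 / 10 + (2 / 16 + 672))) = -15 / 39326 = -0.00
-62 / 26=-31 / 13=-2.38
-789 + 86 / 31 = -24373 / 31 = -786.23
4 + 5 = 9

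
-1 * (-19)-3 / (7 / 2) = 127 / 7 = 18.14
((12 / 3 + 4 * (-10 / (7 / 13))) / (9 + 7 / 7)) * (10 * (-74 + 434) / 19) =-1331.73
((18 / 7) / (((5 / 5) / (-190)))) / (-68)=855 / 119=7.18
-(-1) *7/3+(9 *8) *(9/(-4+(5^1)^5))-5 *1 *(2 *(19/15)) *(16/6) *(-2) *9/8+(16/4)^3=1334611/9363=142.54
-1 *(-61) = 61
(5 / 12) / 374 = 5 / 4488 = 0.00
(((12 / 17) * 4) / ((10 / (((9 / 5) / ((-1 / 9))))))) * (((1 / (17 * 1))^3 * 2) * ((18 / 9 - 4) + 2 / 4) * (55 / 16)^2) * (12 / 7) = 264627 / 4677176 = 0.06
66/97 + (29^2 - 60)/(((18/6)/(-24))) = -605990/97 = -6247.32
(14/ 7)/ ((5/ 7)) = 14/ 5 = 2.80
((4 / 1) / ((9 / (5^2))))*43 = 4300 / 9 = 477.78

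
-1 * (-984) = 984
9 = 9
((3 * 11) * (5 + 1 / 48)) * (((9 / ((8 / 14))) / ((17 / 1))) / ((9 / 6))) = 55671 / 544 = 102.34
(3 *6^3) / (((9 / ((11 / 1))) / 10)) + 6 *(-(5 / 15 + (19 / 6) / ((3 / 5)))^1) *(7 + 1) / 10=118396 / 15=7893.07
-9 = -9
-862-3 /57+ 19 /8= -130671 /152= -859.68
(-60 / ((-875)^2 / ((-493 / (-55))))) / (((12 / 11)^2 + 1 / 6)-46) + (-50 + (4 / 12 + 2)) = -3548496906757 / 74444015625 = -47.67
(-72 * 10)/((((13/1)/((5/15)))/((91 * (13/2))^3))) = -3820604970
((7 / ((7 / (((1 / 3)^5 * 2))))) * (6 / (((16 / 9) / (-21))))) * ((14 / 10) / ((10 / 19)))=-931 / 600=-1.55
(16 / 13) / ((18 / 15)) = 40 / 39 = 1.03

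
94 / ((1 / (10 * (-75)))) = -70500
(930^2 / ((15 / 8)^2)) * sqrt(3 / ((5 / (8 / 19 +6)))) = 246016 * sqrt(34770) / 95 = 482883.20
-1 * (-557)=557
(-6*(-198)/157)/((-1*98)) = -594/7693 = -0.08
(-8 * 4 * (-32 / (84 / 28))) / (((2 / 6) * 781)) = 1024 / 781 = 1.31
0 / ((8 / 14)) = 0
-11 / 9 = -1.22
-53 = -53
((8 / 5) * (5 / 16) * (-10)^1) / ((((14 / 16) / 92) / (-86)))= 45211.43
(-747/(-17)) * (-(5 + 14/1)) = -14193/17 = -834.88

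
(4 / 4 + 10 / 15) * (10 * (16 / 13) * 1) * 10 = 8000 / 39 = 205.13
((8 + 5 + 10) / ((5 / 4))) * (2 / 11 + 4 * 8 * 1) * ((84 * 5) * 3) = 8207136 / 11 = 746103.27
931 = 931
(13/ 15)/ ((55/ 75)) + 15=178/ 11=16.18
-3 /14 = -0.21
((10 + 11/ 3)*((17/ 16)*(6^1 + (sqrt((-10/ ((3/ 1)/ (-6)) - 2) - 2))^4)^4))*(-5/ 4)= -1026332224685/ 12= -85527685390.42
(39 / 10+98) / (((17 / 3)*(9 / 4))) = 2038 / 255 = 7.99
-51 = -51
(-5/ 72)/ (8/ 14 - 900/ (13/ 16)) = 455/ 7253856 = 0.00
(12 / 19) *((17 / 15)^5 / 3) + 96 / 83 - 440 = -525058632476 / 1197534375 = -438.45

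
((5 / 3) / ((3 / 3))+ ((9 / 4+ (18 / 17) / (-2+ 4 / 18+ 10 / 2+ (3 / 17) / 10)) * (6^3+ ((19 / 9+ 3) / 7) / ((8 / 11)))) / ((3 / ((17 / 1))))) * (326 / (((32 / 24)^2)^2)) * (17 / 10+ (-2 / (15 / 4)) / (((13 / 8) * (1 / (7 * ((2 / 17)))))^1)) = 2097920350892583 / 4487155712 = 467539.01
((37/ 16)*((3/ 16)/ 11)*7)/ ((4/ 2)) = 777/ 5632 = 0.14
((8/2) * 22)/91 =88/91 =0.97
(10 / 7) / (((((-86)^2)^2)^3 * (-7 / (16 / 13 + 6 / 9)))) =-185 / 78195562960454434306366464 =-0.00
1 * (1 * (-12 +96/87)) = -316/29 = -10.90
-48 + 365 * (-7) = -2603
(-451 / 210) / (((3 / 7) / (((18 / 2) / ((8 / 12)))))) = -1353 / 20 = -67.65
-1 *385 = -385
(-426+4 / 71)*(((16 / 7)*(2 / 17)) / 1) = -967744 / 8449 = -114.54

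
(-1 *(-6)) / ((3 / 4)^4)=18.96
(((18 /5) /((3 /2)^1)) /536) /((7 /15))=9 /938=0.01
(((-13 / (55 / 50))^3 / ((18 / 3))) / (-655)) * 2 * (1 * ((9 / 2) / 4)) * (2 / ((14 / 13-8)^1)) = -142805 / 523083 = -0.27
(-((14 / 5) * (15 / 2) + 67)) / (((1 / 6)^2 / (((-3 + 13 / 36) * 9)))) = 75240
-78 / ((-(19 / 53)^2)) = 219102 / 361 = 606.93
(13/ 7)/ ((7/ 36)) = 468/ 49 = 9.55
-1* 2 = -2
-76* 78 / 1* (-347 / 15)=137134.40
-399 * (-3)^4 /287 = -4617 /41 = -112.61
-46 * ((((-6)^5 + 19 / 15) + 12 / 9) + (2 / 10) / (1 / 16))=1787146 / 5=357429.20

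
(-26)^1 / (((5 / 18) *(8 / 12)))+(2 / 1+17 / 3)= -1991 / 15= -132.73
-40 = -40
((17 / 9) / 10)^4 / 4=83521 / 262440000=0.00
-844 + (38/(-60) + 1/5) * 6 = -4233/5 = -846.60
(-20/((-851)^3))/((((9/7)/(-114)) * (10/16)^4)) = -4358144/231110644125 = -0.00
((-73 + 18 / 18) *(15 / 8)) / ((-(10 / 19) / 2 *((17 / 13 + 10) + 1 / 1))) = 6669 / 160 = 41.68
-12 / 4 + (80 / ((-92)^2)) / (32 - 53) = -33332 / 11109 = -3.00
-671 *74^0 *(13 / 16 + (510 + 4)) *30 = -82905405 / 8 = -10363175.62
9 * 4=36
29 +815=844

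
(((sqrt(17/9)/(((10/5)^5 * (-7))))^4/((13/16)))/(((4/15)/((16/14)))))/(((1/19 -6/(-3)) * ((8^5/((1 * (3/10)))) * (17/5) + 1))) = 5491/559951768867405824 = 0.00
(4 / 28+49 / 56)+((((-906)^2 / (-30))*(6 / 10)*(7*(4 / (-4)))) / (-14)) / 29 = -11450379 / 40600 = -282.03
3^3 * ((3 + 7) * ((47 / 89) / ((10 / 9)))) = 11421 / 89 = 128.33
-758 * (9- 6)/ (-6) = 379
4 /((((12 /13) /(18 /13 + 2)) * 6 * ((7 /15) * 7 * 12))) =55 /882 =0.06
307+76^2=6083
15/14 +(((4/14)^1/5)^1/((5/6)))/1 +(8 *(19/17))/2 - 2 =3069/850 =3.61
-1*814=-814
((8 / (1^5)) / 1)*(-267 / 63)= -33.90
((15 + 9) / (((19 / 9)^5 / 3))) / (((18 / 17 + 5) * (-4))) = -18068994 / 255038197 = -0.07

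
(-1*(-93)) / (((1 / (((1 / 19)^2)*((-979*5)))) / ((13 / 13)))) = -455235 / 361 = -1261.04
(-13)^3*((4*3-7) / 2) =-10985 / 2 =-5492.50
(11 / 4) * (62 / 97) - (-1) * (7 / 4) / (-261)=177323 / 101268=1.75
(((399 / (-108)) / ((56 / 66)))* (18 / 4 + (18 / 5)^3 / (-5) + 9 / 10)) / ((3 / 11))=627627 / 10000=62.76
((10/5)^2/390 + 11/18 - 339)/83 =-395903/97110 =-4.08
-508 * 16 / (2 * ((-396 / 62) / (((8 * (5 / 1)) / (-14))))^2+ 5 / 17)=-6639356800 / 8404483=-789.98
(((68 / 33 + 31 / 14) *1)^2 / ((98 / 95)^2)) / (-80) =-7040628125 / 32798658816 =-0.21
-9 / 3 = -3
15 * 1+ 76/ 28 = 124/ 7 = 17.71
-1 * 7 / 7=-1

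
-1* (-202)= 202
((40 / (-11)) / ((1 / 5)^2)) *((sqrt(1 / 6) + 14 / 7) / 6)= -1000 / 33- 250 *sqrt(6) / 99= -36.49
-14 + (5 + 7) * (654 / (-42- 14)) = -1079 / 7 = -154.14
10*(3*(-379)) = -11370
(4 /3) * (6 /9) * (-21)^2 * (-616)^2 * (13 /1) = 1933707776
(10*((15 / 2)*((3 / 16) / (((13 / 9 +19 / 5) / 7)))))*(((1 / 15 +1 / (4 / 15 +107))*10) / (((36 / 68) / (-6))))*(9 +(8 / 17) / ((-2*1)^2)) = -1119313125 / 759448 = -1473.85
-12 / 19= -0.63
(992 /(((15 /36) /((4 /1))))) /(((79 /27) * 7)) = 464.97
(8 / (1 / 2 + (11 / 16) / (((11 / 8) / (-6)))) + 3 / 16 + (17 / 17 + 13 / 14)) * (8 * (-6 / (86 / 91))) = 23673 / 430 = 55.05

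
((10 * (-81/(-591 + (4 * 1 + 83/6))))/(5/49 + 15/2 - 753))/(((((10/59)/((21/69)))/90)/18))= -31865989680/5777956753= -5.52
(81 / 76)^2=6561 / 5776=1.14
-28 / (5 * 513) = -28 / 2565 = -0.01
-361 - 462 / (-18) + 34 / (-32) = -16147 / 48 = -336.40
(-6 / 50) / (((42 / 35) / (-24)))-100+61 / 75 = -7259 / 75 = -96.79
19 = 19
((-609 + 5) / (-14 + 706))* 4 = -3.49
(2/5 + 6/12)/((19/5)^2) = 45/722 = 0.06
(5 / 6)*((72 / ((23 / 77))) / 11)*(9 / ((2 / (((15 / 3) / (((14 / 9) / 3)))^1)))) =18225 / 23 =792.39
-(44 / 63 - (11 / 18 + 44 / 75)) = 1573 / 3150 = 0.50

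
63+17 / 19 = 1214 / 19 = 63.89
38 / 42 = 19 / 21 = 0.90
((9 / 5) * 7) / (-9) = -7 / 5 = -1.40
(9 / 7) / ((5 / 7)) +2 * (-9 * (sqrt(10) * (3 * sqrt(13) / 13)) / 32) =9 / 5 -27 * sqrt(130) / 208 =0.32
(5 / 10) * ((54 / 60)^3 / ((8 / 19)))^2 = 191850201 / 128000000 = 1.50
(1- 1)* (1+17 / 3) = 0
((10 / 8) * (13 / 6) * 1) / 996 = 65 / 23904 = 0.00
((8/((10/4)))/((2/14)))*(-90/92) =-504/23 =-21.91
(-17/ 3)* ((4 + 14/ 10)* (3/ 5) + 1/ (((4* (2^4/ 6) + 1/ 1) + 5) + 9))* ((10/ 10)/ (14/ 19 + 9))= -679592/ 356125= -1.91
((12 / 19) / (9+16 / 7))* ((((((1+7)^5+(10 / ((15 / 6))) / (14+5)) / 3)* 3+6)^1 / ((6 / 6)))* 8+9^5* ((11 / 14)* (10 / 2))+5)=788706330 / 28519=27655.47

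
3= 3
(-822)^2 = 675684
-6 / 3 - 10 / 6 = -11 / 3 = -3.67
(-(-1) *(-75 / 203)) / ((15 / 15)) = -75 / 203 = -0.37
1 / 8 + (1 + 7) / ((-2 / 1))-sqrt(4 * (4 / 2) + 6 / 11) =-31 / 8-sqrt(1034) / 11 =-6.80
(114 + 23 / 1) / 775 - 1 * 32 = -24663 / 775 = -31.82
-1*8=-8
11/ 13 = 0.85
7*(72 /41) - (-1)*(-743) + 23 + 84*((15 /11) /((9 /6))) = -284736 /451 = -631.34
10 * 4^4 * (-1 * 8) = -20480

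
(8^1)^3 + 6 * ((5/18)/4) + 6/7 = 43115/84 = 513.27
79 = 79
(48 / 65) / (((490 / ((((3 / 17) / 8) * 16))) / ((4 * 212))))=122112 / 270725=0.45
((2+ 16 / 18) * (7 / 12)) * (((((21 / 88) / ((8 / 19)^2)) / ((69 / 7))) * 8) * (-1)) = -1609699 / 874368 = -1.84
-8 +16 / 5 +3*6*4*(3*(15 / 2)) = 8076 / 5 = 1615.20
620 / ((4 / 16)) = 2480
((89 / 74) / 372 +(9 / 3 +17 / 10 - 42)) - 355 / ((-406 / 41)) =-1.45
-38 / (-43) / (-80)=-19 / 1720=-0.01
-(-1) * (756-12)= 744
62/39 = 1.59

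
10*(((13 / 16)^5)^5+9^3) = 4620621719881970502538813337293985 / 633825300114114700748351602688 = 7290.06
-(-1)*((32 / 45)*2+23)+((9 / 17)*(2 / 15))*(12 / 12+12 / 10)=94009 / 3825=24.58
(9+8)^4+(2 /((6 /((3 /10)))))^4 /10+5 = 8352600001 /100000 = 83526.00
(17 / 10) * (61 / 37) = 1037 / 370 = 2.80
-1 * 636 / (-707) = 636 / 707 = 0.90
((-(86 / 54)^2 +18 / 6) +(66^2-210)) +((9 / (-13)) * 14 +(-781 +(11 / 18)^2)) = 127224737 / 37908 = 3356.14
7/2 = 3.50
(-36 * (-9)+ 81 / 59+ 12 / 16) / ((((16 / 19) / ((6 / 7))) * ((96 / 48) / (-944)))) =-626715 / 4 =-156678.75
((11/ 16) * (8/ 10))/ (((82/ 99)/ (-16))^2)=1724976/ 8405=205.23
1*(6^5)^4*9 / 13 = 32905425960566784 / 13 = 2531186612351291.08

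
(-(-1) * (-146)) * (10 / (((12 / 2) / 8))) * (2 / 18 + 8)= -426320 / 27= -15789.63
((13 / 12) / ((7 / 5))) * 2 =65 / 42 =1.55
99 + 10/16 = 99.62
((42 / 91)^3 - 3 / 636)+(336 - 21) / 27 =16432525 / 1397292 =11.76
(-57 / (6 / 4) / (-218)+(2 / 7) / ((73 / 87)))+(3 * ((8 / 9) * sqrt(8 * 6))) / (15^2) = 32 * sqrt(3) / 675+28675 / 55699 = 0.60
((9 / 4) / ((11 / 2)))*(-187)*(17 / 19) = -2601 / 38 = -68.45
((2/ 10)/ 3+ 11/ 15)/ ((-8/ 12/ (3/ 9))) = -2/ 5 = -0.40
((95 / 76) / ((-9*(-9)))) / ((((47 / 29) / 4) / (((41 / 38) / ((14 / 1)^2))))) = 5945 / 28354536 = 0.00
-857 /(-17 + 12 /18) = 2571 /49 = 52.47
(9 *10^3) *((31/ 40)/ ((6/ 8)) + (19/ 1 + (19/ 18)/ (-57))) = 540400/ 3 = 180133.33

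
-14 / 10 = -7 / 5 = -1.40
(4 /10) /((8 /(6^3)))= 54 /5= 10.80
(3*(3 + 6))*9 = 243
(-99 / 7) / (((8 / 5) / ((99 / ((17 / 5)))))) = -257.38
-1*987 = -987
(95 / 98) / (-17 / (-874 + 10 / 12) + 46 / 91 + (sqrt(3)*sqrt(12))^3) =99541 / 22233736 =0.00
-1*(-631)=631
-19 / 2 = -9.50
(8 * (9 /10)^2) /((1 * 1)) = 162 /25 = 6.48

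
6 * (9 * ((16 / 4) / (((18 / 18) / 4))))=864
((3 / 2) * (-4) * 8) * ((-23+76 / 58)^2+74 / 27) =-171912656 / 7569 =-22712.73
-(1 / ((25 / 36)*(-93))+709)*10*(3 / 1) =-3296778 / 155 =-21269.54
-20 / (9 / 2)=-40 / 9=-4.44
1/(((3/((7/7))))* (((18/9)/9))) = 3/2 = 1.50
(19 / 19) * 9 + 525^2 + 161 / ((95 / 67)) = 26196017 / 95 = 275747.55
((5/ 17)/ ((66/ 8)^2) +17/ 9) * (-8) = -93464/ 6171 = -15.15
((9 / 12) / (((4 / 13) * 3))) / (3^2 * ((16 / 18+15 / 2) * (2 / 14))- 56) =-91 / 5064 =-0.02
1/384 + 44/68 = 4241/6528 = 0.65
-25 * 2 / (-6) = 25 / 3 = 8.33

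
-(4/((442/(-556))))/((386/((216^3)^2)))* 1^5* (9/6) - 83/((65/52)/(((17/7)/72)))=53361632432658951337/26871390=1985815859643.25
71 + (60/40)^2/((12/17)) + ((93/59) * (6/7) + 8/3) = 1550341/19824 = 78.21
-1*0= 0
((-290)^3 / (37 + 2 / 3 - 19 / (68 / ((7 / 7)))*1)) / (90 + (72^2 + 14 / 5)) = -3153750 / 25511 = -123.62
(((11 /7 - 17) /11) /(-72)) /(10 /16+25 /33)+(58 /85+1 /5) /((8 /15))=579771 /347480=1.67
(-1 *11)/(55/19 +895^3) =-209/13621430180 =-0.00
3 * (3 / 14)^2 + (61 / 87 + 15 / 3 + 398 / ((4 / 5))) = 503.34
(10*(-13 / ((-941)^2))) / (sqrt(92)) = -65*sqrt(23) / 20366063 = -0.00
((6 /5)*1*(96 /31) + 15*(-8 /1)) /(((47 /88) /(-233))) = 369564096 /7285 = 50729.46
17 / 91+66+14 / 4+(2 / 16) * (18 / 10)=254479 / 3640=69.91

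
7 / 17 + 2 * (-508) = -17265 / 17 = -1015.59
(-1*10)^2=100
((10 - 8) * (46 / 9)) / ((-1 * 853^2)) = -92 / 6548481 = -0.00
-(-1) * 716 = 716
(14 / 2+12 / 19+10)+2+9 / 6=803 / 38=21.13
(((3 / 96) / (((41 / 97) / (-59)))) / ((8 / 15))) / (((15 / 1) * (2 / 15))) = -4.09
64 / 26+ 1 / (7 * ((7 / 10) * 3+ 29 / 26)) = 47661 / 19019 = 2.51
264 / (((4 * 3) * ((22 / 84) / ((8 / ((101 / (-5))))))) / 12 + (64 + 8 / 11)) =4878720 / 1183939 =4.12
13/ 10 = 1.30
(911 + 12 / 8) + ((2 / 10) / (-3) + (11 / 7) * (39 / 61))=11701141 / 12810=913.44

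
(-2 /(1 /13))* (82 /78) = -82 /3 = -27.33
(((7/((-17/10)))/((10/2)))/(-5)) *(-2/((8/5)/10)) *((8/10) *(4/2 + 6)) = -224/17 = -13.18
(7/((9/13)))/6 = 91/54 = 1.69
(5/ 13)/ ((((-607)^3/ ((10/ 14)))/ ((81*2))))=-4050/ 20352017413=-0.00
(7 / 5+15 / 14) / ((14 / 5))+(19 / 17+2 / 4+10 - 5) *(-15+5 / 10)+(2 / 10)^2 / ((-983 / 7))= -1946247531 / 20470975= -95.07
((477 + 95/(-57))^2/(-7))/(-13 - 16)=2033476/1827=1113.01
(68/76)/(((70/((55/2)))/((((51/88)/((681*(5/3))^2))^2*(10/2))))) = 0.00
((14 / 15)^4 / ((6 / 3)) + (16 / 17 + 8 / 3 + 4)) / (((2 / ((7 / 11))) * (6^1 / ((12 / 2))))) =24059126 / 9466875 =2.54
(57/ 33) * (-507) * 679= -6540807/ 11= -594618.82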